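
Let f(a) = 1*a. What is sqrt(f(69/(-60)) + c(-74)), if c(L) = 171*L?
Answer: I*sqrt(1265515)/10 ≈ 112.5*I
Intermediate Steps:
f(a) = a
sqrt(f(69/(-60)) + c(-74)) = sqrt(69/(-60) + 171*(-74)) = sqrt(69*(-1/60) - 12654) = sqrt(-23/20 - 12654) = sqrt(-253103/20) = I*sqrt(1265515)/10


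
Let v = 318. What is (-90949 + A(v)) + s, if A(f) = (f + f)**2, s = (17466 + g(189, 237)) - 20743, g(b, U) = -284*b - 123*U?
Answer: 227443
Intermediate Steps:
s = -86104 (s = (17466 + (-284*189 - 123*237)) - 20743 = (17466 + (-53676 - 29151)) - 20743 = (17466 - 82827) - 20743 = -65361 - 20743 = -86104)
A(f) = 4*f**2 (A(f) = (2*f)**2 = 4*f**2)
(-90949 + A(v)) + s = (-90949 + 4*318**2) - 86104 = (-90949 + 4*101124) - 86104 = (-90949 + 404496) - 86104 = 313547 - 86104 = 227443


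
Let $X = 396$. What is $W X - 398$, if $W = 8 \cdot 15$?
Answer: $47122$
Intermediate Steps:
$W = 120$
$W X - 398 = 120 \cdot 396 - 398 = 47520 - 398 = 47122$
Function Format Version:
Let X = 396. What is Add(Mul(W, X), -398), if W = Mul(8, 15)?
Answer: 47122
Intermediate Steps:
W = 120
Add(Mul(W, X), -398) = Add(Mul(120, 396), -398) = Add(47520, -398) = 47122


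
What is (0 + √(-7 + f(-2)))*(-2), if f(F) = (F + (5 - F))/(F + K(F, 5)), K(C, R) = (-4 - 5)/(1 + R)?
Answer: -2*I*√413/7 ≈ -5.8064*I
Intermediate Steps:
K(C, R) = -9/(1 + R)
f(F) = 5/(-3/2 + F) (f(F) = (F + (5 - F))/(F - 9/(1 + 5)) = 5/(F - 9/6) = 5/(F - 9*⅙) = 5/(F - 3/2) = 5/(-3/2 + F))
(0 + √(-7 + f(-2)))*(-2) = (0 + √(-7 + 10/(-3 + 2*(-2))))*(-2) = (0 + √(-7 + 10/(-3 - 4)))*(-2) = (0 + √(-7 + 10/(-7)))*(-2) = (0 + √(-7 + 10*(-⅐)))*(-2) = (0 + √(-7 - 10/7))*(-2) = (0 + √(-59/7))*(-2) = (0 + I*√413/7)*(-2) = (I*√413/7)*(-2) = -2*I*√413/7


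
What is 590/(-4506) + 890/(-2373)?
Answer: -901735/1782123 ≈ -0.50599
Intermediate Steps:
590/(-4506) + 890/(-2373) = 590*(-1/4506) + 890*(-1/2373) = -295/2253 - 890/2373 = -901735/1782123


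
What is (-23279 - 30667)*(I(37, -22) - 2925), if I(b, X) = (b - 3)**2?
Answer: 95430474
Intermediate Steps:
I(b, X) = (-3 + b)**2
(-23279 - 30667)*(I(37, -22) - 2925) = (-23279 - 30667)*((-3 + 37)**2 - 2925) = -53946*(34**2 - 2925) = -53946*(1156 - 2925) = -53946*(-1769) = 95430474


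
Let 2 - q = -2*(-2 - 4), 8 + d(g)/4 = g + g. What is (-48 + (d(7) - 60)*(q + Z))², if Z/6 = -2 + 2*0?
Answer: 553536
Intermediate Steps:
d(g) = -32 + 8*g (d(g) = -32 + 4*(g + g) = -32 + 4*(2*g) = -32 + 8*g)
Z = -12 (Z = 6*(-2 + 2*0) = 6*(-2 + 0) = 6*(-2) = -12)
q = -10 (q = 2 - (-2)*(-2 - 4) = 2 - (-2)*(-6) = 2 - 1*12 = 2 - 12 = -10)
(-48 + (d(7) - 60)*(q + Z))² = (-48 + ((-32 + 8*7) - 60)*(-10 - 12))² = (-48 + ((-32 + 56) - 60)*(-22))² = (-48 + (24 - 60)*(-22))² = (-48 - 36*(-22))² = (-48 + 792)² = 744² = 553536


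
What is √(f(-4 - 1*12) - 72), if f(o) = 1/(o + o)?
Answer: I*√4610/8 ≈ 8.4871*I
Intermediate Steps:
f(o) = 1/(2*o)
√(f(-4 - 1*12) - 72) = √(1/(2*(-4 - 1*12)) - 72) = √(1/(2*(-4 - 12)) - 72) = √((½)/(-16) - 72) = √((½)*(-1/16) - 72) = √(-1/32 - 72) = √(-2305/32) = I*√4610/8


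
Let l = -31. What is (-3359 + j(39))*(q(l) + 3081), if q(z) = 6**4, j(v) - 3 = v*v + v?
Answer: -7861092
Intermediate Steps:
j(v) = 3 + v + v**2 (j(v) = 3 + (v*v + v) = 3 + (v**2 + v) = 3 + (v + v**2) = 3 + v + v**2)
q(z) = 1296
(-3359 + j(39))*(q(l) + 3081) = (-3359 + (3 + 39 + 39**2))*(1296 + 3081) = (-3359 + (3 + 39 + 1521))*4377 = (-3359 + 1563)*4377 = -1796*4377 = -7861092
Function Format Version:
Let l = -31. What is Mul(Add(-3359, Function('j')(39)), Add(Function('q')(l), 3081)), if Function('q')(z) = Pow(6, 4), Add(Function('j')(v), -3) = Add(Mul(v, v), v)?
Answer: -7861092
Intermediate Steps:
Function('j')(v) = Add(3, v, Pow(v, 2)) (Function('j')(v) = Add(3, Add(Mul(v, v), v)) = Add(3, Add(Pow(v, 2), v)) = Add(3, Add(v, Pow(v, 2))) = Add(3, v, Pow(v, 2)))
Function('q')(z) = 1296
Mul(Add(-3359, Function('j')(39)), Add(Function('q')(l), 3081)) = Mul(Add(-3359, Add(3, 39, Pow(39, 2))), Add(1296, 3081)) = Mul(Add(-3359, Add(3, 39, 1521)), 4377) = Mul(Add(-3359, 1563), 4377) = Mul(-1796, 4377) = -7861092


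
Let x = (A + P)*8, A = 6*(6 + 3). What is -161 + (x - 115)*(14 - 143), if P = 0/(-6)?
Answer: -41054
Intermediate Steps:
A = 54 (A = 6*9 = 54)
P = 0 (P = 0*(-⅙) = 0)
x = 432 (x = (54 + 0)*8 = 54*8 = 432)
-161 + (x - 115)*(14 - 143) = -161 + (432 - 115)*(14 - 143) = -161 + 317*(-129) = -161 - 40893 = -41054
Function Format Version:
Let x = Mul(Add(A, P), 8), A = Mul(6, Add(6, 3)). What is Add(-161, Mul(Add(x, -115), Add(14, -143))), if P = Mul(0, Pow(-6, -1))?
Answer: -41054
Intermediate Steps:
A = 54 (A = Mul(6, 9) = 54)
P = 0 (P = Mul(0, Rational(-1, 6)) = 0)
x = 432 (x = Mul(Add(54, 0), 8) = Mul(54, 8) = 432)
Add(-161, Mul(Add(x, -115), Add(14, -143))) = Add(-161, Mul(Add(432, -115), Add(14, -143))) = Add(-161, Mul(317, -129)) = Add(-161, -40893) = -41054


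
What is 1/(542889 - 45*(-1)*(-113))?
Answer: 1/537804 ≈ 1.8594e-6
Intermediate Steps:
1/(542889 - 45*(-1)*(-113)) = 1/(542889 + 45*(-113)) = 1/(542889 - 5085) = 1/537804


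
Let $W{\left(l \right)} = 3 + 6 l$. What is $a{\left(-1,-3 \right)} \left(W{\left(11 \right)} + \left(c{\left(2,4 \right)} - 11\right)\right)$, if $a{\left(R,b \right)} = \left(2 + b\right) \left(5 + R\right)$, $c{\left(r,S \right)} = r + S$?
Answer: $-256$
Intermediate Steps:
$c{\left(r,S \right)} = S + r$
$a{\left(-1,-3 \right)} \left(W{\left(11 \right)} + \left(c{\left(2,4 \right)} - 11\right)\right) = \left(10 + 2 \left(-1\right) + 5 \left(-3\right) - -3\right) \left(\left(3 + 6 \cdot 11\right) + \left(\left(4 + 2\right) - 11\right)\right) = \left(10 - 2 - 15 + 3\right) \left(\left(3 + 66\right) + \left(6 - 11\right)\right) = - 4 \left(69 - 5\right) = \left(-4\right) 64 = -256$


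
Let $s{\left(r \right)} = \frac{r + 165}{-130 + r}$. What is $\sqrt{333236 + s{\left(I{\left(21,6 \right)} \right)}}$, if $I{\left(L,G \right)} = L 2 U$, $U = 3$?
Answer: $\frac{7 \sqrt{27197}}{2} \approx 577.2$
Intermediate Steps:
$I{\left(L,G \right)} = 6 L$ ($I{\left(L,G \right)} = L 2 \cdot 3 = 2 L 3 = 6 L$)
$s{\left(r \right)} = \frac{165 + r}{-130 + r}$
$\sqrt{333236 + s{\left(I{\left(21,6 \right)} \right)}} = \sqrt{333236 + \frac{165 + 6 \cdot 21}{-130 + 6 \cdot 21}} = \sqrt{333236 + \frac{165 + 126}{-130 + 126}} = \sqrt{333236 + \frac{1}{-4} \cdot 291} = \sqrt{333236 - \frac{291}{4}} = \sqrt{\frac{1332653}{4}} = \frac{7 \sqrt{27197}}{2}$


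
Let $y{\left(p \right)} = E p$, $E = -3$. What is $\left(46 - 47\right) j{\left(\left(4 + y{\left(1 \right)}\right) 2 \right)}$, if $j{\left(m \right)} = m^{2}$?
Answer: $-4$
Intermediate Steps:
$y{\left(p \right)} = - 3 p$
$\left(46 - 47\right) j{\left(\left(4 + y{\left(1 \right)}\right) 2 \right)} = \left(46 - 47\right) \left(\left(4 - 3\right) 2\right)^{2} = - \left(\left(4 - 3\right) 2\right)^{2} = - \left(1 \cdot 2\right)^{2} = - 2^{2} = \left(-1\right) 4 = -4$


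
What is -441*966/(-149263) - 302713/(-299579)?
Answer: 172806301993/44716060277 ≈ 3.8645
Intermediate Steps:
-441*966/(-149263) - 302713/(-299579) = -426006*(-1/149263) - 302713*(-1/299579) = 426006/149263 + 302713/299579 = 172806301993/44716060277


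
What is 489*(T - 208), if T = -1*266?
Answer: -231786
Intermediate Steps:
T = -266
489*(T - 208) = 489*(-266 - 208) = 489*(-474) = -231786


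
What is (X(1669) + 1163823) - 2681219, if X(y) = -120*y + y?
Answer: -1716007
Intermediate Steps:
X(y) = -119*y
(X(1669) + 1163823) - 2681219 = (-119*1669 + 1163823) - 2681219 = (-198611 + 1163823) - 2681219 = 965212 - 2681219 = -1716007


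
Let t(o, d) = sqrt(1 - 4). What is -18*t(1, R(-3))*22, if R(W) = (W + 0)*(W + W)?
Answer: -396*I*sqrt(3) ≈ -685.89*I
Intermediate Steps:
R(W) = 2*W**2 (R(W) = W*(2*W) = 2*W**2)
t(o, d) = I*sqrt(3) (t(o, d) = sqrt(-3) = I*sqrt(3))
-18*t(1, R(-3))*22 = -18*I*sqrt(3)*22 = -396*I*sqrt(3)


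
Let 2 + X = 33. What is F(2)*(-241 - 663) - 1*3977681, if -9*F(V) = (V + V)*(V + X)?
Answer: -11893267/3 ≈ -3.9644e+6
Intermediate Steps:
X = 31 (X = -2 + 33 = 31)
F(V) = -2*V*(31 + V)/9 (F(V) = -(V + V)*(V + 31)/9 = -2*V*(31 + V)/9)
F(2)*(-241 - 663) - 1*3977681 = (-2/9*2*(31 + 2))*(-241 - 663) - 1*3977681 = -2/9*2*33*(-904) - 3977681 = -44/3*(-904) - 3977681 = 39776/3 - 3977681 = -11893267/3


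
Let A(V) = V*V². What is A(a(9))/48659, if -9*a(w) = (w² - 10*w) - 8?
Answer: 4913/35472411 ≈ 0.00013850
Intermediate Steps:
a(w) = 8/9 - w²/9 + 10*w/9 (a(w) = -((w² - 10*w) - 8)/9 = -(-8 + w² - 10*w)/9 = 8/9 - w²/9 + 10*w/9)
A(V) = V³
A(a(9))/48659 = (8/9 - ⅑*9² + (10/9)*9)³/48659 = (8/9 - ⅑*81 + 10)³*(1/48659) = (8/9 - 9 + 10)³*(1/48659) = (17/9)³*(1/48659) = (4913/729)*(1/48659) = 4913/35472411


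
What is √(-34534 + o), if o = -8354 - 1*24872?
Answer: 44*I*√35 ≈ 260.31*I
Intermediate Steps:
o = -33226 (o = -8354 - 24872 = -33226)
√(-34534 + o) = √(-34534 - 33226) = √(-67760) = 44*I*√35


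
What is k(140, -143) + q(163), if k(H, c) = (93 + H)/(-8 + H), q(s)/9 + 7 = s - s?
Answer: -8083/132 ≈ -61.235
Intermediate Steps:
q(s) = -63 (q(s) = -63 + 9*(s - s) = -63 + 9*0 = -63 + 0 = -63)
k(H, c) = (93 + H)/(-8 + H)
k(140, -143) + q(163) = (93 + 140)/(-8 + 140) - 63 = 233/132 - 63 = -8083/132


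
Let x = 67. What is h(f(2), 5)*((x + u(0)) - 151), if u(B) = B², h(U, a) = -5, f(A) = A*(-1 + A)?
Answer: 420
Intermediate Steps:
h(f(2), 5)*((x + u(0)) - 151) = -5*((67 + 0²) - 151) = -5*((67 + 0) - 151) = -5*(67 - 151) = -5*(-84) = 420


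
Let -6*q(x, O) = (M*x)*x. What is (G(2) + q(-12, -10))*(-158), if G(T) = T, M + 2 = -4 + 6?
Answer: -316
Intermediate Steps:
M = 0 (M = -2 + (-4 + 6) = -2 + 2 = 0)
q(x, O) = 0 (q(x, O) = -0*x*x/6 = -0*x = -1/6*0 = 0)
(G(2) + q(-12, -10))*(-158) = (2 + 0)*(-158) = 2*(-158) = -316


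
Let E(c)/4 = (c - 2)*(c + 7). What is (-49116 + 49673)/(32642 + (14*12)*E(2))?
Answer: 557/32642 ≈ 0.017064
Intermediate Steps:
E(c) = 4*(-2 + c)*(7 + c) (E(c) = 4*((c - 2)*(c + 7)) = 4*((-2 + c)*(7 + c)) = 4*(-2 + c)*(7 + c))
(-49116 + 49673)/(32642 + (14*12)*E(2)) = (-49116 + 49673)/(32642 + (14*12)*(-56 + 4*2**2 + 20*2)) = 557/(32642 + 168*(-56 + 4*4 + 40)) = 557/(32642 + 168*(-56 + 16 + 40)) = 557/(32642 + 168*0) = 557/(32642 + 0) = 557/32642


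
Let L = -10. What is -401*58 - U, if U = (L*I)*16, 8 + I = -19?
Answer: -27578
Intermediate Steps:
I = -27 (I = -8 - 19 = -27)
U = 4320 (U = -10*(-27)*16 = 270*16 = 4320)
-401*58 - U = -401*58 - 1*4320 = -23258 - 4320 = -27578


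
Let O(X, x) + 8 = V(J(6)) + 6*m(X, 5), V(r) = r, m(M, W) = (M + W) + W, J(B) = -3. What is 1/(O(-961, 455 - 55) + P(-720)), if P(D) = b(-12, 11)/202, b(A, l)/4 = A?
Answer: -101/577441 ≈ -0.00017491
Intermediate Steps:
m(M, W) = M + 2*W
b(A, l) = 4*A
O(X, x) = 49 + 6*X (O(X, x) = -8 + (-3 + 6*(X + 2*5)) = -8 + (-3 + 6*(X + 10)) = -8 + (-3 + 6*(10 + X)) = -8 + (-3 + (60 + 6*X)) = -8 + (57 + 6*X) = 49 + 6*X)
P(D) = -24/101 (P(D) = (4*(-12))/202 = -48*1/202 = -24/101)
1/(O(-961, 455 - 55) + P(-720)) = 1/((49 + 6*(-961)) - 24/101) = 1/((49 - 5766) - 24/101) = 1/(-5717 - 24/101) = 1/(-577441/101) = -101/577441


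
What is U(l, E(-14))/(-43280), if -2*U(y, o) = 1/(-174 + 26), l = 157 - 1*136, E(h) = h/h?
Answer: -1/12810880 ≈ -7.8059e-8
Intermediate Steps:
E(h) = 1
l = 21 (l = 157 - 136 = 21)
U(y, o) = 1/296 (U(y, o) = -1/(2*(-174 + 26)) = -½/(-148) = -½*(-1/148) = 1/296)
U(l, E(-14))/(-43280) = (1/296)/(-43280) = (1/296)*(-1/43280) = -1/12810880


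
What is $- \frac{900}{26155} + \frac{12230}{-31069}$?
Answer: $- \frac{69567550}{162521939} \approx -0.42805$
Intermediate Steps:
$- \frac{900}{26155} + \frac{12230}{-31069} = \left(-900\right) \frac{1}{26155} + 12230 \left(- \frac{1}{31069}\right) = - \frac{180}{5231} - \frac{12230}{31069} = - \frac{69567550}{162521939}$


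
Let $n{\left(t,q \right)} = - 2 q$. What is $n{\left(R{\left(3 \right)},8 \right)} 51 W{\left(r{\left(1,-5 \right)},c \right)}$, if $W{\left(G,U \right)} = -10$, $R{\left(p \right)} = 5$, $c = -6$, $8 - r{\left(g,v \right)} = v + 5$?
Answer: $8160$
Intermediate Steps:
$r{\left(g,v \right)} = 3 - v$ ($r{\left(g,v \right)} = 8 - \left(v + 5\right) = 8 - \left(5 + v\right) = 3 - v$)
$n{\left(R{\left(3 \right)},8 \right)} 51 W{\left(r{\left(1,-5 \right)},c \right)} = \left(-2\right) 8 \cdot 51 \left(-10\right) = \left(-16\right) 51 \left(-10\right) = \left(-816\right) \left(-10\right) = 8160$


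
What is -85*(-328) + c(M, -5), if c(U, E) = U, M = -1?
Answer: 27879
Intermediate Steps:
-85*(-328) + c(M, -5) = -85*(-328) - 1 = 27880 - 1 = 27879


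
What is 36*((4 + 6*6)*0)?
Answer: 0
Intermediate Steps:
36*((4 + 6*6)*0) = 36*((4 + 36)*0) = 36*(40*0) = 36*0 = 0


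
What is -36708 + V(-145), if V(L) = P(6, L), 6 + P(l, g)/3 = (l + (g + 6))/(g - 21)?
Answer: -6096117/166 ≈ -36724.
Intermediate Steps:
P(l, g) = -18 + 3*(6 + g + l)/(-21 + g) (P(l, g) = -18 + 3*((l + (g + 6))/(g - 21)) = -18 + 3*((l + (6 + g))/(-21 + g)) = -18 + 3*((6 + g + l)/(-21 + g)) = -18 + 3*(6 + g + l)/(-21 + g))
V(L) = 3*(138 - 5*L)/(-21 + L) (V(L) = 3*(132 + 6 - 5*L)/(-21 + L) = 3*(138 - 5*L)/(-21 + L))
-36708 + V(-145) = -36708 + 3*(138 - 5*(-145))/(-21 - 145) = -36708 + 3*(138 + 725)/(-166) = -36708 + 3*(-1/166)*863 = -36708 - 2589/166 = -6096117/166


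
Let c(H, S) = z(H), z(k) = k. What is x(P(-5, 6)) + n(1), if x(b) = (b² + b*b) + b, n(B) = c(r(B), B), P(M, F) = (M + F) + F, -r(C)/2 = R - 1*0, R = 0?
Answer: 105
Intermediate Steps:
r(C) = 0 (r(C) = -2*(0 - 1*0) = -2*(0 + 0) = -2*0 = 0)
P(M, F) = M + 2*F (P(M, F) = (F + M) + F = M + 2*F)
c(H, S) = H
n(B) = 0
x(b) = b + 2*b² (x(b) = (b² + b²) + b = 2*b² + b = b + 2*b²)
x(P(-5, 6)) + n(1) = (-5 + 2*6)*(1 + 2*(-5 + 2*6)) + 0 = (-5 + 12)*(1 + 2*(-5 + 12)) + 0 = 7*(1 + 2*7) + 0 = 7*(1 + 14) + 0 = 7*15 + 0 = 105 + 0 = 105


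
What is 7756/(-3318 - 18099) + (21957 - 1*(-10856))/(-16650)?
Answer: -277297807/118864350 ≈ -2.3329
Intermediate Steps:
7756/(-3318 - 18099) + (21957 - 1*(-10856))/(-16650) = 7756/(-21417) + (21957 + 10856)*(-1/16650) = 7756*(-1/21417) + 32813*(-1/16650) = -7756/21417 - 32813/16650 = -277297807/118864350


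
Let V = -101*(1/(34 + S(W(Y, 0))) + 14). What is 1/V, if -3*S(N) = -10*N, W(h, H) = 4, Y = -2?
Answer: -142/201091 ≈ -0.00070615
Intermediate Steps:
S(N) = 10*N/3 (S(N) = -(-10)*N/3 = 10*N/3)
V = -201091/142 (V = -101*(1/(34 + (10/3)*4) + 14) = -101*(1/(34 + 40/3) + 14) = -101*(1/(142/3) + 14) = -101*(3/142 + 14) = -101*1991/142 = -201091/142 ≈ -1416.1)
1/V = 1/(-201091/142) = -142/201091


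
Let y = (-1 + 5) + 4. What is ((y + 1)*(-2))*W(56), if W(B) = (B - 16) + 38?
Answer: -1404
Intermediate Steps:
y = 8 (y = 4 + 4 = 8)
W(B) = 22 + B (W(B) = (-16 + B) + 38 = 22 + B)
((y + 1)*(-2))*W(56) = ((8 + 1)*(-2))*(22 + 56) = (9*(-2))*78 = -18*78 = -1404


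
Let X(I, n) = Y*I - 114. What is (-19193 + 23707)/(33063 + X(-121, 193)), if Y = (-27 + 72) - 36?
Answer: 2257/15930 ≈ 0.14168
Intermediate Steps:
Y = 9 (Y = 45 - 36 = 9)
X(I, n) = -114 + 9*I (X(I, n) = 9*I - 114 = -114 + 9*I)
(-19193 + 23707)/(33063 + X(-121, 193)) = (-19193 + 23707)/(33063 + (-114 + 9*(-121))) = 4514/(33063 + (-114 - 1089)) = 4514/(33063 - 1203) = 4514/31860 = 4514*(1/31860) = 2257/15930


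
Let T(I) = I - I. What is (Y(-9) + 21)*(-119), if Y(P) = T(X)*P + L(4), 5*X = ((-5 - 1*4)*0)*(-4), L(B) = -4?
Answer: -2023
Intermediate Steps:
X = 0 (X = (((-5 - 1*4)*0)*(-4))/5 = (((-5 - 4)*0)*(-4))/5 = (-9*0*(-4))/5 = (0*(-4))/5 = (1/5)*0 = 0)
T(I) = 0
Y(P) = -4 (Y(P) = 0*P - 4 = 0 - 4 = -4)
(Y(-9) + 21)*(-119) = (-4 + 21)*(-119) = 17*(-119) = -2023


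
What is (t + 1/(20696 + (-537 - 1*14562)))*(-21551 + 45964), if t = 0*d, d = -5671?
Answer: 24413/5597 ≈ 4.3618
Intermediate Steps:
t = 0 (t = 0*(-5671) = 0)
(t + 1/(20696 + (-537 - 1*14562)))*(-21551 + 45964) = (0 + 1/(20696 + (-537 - 1*14562)))*(-21551 + 45964) = (0 + 1/(20696 + (-537 - 14562)))*24413 = (0 + 1/(20696 - 15099))*24413 = (0 + 1/5597)*24413 = (1/5597)*24413 = 24413/5597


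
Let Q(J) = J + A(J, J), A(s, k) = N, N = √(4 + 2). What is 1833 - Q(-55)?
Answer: 1888 - √6 ≈ 1885.6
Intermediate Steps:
N = √6 ≈ 2.4495
A(s, k) = √6
Q(J) = J + √6
1833 - Q(-55) = 1833 - (-55 + √6) = 1833 + (55 - √6) = 1888 - √6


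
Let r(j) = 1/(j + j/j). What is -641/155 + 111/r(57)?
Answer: 997249/155 ≈ 6433.9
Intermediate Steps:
r(j) = 1/(1 + j) (r(j) = 1/(j + 1) = 1/(1 + j))
-641/155 + 111/r(57) = -641/155 + 111/(1/(1 + 57)) = -641*1/155 + 111/(1/58) = -641/155 + 111/(1/58) = -641/155 + 111*58 = -641/155 + 6438 = 997249/155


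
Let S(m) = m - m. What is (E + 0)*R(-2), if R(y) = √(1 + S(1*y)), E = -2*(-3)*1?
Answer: 6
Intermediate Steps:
S(m) = 0
E = 6 (E = 6*1 = 6)
R(y) = 1 (R(y) = √(1 + 0) = √1 = 1)
(E + 0)*R(-2) = (6 + 0)*1 = 6*1 = 6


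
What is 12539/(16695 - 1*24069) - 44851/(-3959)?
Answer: 281089373/29193666 ≈ 9.6284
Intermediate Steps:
12539/(16695 - 1*24069) - 44851/(-3959) = 12539/(16695 - 24069) - 44851*(-1/3959) = 12539/(-7374) + 44851/3959 = 12539*(-1/7374) + 44851/3959 = -12539/7374 + 44851/3959 = 281089373/29193666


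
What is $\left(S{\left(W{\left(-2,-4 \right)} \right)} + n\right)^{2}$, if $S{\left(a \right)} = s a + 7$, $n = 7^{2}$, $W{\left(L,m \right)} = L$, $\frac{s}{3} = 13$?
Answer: $484$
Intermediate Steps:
$s = 39$ ($s = 3 \cdot 13 = 39$)
$n = 49$
$S{\left(a \right)} = 7 + 39 a$ ($S{\left(a \right)} = 39 a + 7 = 7 + 39 a$)
$\left(S{\left(W{\left(-2,-4 \right)} \right)} + n\right)^{2} = \left(\left(7 + 39 \left(-2\right)\right) + 49\right)^{2} = \left(\left(7 - 78\right) + 49\right)^{2} = \left(-71 + 49\right)^{2} = \left(-22\right)^{2} = 484$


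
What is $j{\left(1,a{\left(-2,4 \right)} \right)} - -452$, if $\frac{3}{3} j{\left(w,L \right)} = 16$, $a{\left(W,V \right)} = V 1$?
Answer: $468$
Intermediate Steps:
$a{\left(W,V \right)} = V$
$j{\left(w,L \right)} = 16$
$j{\left(1,a{\left(-2,4 \right)} \right)} - -452 = 16 - -452 = 16 + 452 = 468$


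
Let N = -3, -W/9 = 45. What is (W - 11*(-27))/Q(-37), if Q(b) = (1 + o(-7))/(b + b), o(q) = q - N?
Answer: -2664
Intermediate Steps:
W = -405 (W = -9*45 = -405)
o(q) = 3 + q (o(q) = q - 1*(-3) = q + 3 = 3 + q)
Q(b) = -3/(2*b) (Q(b) = (1 + (3 - 7))/(b + b) = (1 - 4)/((2*b)) = -3/(2*b))
(W - 11*(-27))/Q(-37) = (-405 - 11*(-27))/((-3/2/(-37))) = (-405 + 297)/((-3/2*(-1/37))) = -108/3/74 = -108*74/3 = -2664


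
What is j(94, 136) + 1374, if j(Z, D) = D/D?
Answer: 1375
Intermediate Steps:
j(Z, D) = 1
j(94, 136) + 1374 = 1 + 1374 = 1375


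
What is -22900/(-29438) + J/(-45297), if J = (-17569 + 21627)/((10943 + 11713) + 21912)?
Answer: 11557581219749/14857334284212 ≈ 0.77790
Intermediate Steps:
J = 2029/22284 (J = 4058/(22656 + 21912) = 4058/44568 = 4058*(1/44568) = 2029/22284 ≈ 0.091052)
-22900/(-29438) + J/(-45297) = -22900/(-29438) + (2029/22284)/(-45297) = -22900*(-1/29438) + (2029/22284)*(-1/45297) = 11450/14719 - 2029/1009398348 = 11557581219749/14857334284212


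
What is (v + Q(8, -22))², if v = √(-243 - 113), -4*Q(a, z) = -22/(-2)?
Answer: (11 - 8*I*√89)²/16 ≈ -348.44 - 103.77*I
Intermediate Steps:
Q(a, z) = -11/4 (Q(a, z) = -(-11)/(2*(-2)) = -(-11)*(-1)/(2*2) = -¼*11 = -11/4)
v = 2*I*√89 (v = √(-356) = 2*I*√89 ≈ 18.868*I)
(v + Q(8, -22))² = (2*I*√89 - 11/4)² = (-11/4 + 2*I*√89)²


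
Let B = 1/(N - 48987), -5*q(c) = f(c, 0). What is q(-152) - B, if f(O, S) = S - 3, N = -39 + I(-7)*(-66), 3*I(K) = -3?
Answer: 29377/48960 ≈ 0.60002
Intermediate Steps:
I(K) = -1 (I(K) = (⅓)*(-3) = -1)
N = 27 (N = -39 - 1*(-66) = -39 + 66 = 27)
f(O, S) = -3 + S
q(c) = ⅗ (q(c) = -(-3 + 0)/5 = -⅕*(-3) = ⅗)
B = -1/48960 (B = 1/(27 - 48987) = 1/(-48960) = -1/48960 ≈ -2.0425e-5)
q(-152) - B = ⅗ - 1*(-1/48960) = ⅗ + 1/48960 = 29377/48960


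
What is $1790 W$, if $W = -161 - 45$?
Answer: $-368740$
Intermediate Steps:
$W = -206$ ($W = -161 - 45 = -206$)
$1790 W = 1790 \left(-206\right) = -368740$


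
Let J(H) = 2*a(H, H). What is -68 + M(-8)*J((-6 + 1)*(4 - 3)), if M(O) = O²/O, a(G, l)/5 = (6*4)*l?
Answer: 9532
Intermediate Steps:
a(G, l) = 120*l (a(G, l) = 5*((6*4)*l) = 5*(24*l) = 120*l)
M(O) = O
J(H) = 240*H (J(H) = 2*(120*H) = 240*H)
-68 + M(-8)*J((-6 + 1)*(4 - 3)) = -68 - 1920*(-6 + 1)*(4 - 3) = -68 - 1920*(-5*1) = -68 - 1920*(-5) = -68 - 8*(-1200) = -68 + 9600 = 9532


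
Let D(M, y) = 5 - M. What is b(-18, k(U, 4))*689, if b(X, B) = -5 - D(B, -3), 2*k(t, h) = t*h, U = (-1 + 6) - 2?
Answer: -2756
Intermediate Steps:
U = 3 (U = 5 - 2 = 3)
k(t, h) = h*t/2 (k(t, h) = (t*h)/2 = (h*t)/2 = h*t/2)
b(X, B) = -10 + B (b(X, B) = -5 - (5 - B) = -5 + (-5 + B) = -10 + B)
b(-18, k(U, 4))*689 = (-10 + (½)*4*3)*689 = (-10 + 6)*689 = -4*689 = -2756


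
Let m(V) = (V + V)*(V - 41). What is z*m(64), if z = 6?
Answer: 17664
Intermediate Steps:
m(V) = 2*V*(-41 + V) (m(V) = (2*V)*(-41 + V) = 2*V*(-41 + V))
z*m(64) = 6*(2*64*(-41 + 64)) = 6*(2*64*23) = 6*2944 = 17664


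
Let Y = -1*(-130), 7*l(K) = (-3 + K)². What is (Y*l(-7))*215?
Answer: 2795000/7 ≈ 3.9929e+5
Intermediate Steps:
l(K) = (-3 + K)²/7
Y = 130
(Y*l(-7))*215 = (130*((-3 - 7)²/7))*215 = (130*((⅐)*(-10)²))*215 = (130*((⅐)*100))*215 = (130*(100/7))*215 = (13000/7)*215 = 2795000/7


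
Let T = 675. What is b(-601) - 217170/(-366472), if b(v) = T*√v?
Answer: 5715/9644 + 675*I*√601 ≈ 0.5926 + 16548.0*I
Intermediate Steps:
b(v) = 675*√v
b(-601) - 217170/(-366472) = 675*√(-601) - 217170/(-366472) = 675*(I*√601) - 217170*(-1/366472) = 675*I*√601 + 5715/9644 = 5715/9644 + 675*I*√601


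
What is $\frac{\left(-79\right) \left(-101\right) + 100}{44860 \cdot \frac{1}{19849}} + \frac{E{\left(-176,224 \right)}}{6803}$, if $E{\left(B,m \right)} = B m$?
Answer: $\frac{1089161002373}{305182580} \approx 3568.9$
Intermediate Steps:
$\frac{\left(-79\right) \left(-101\right) + 100}{44860 \cdot \frac{1}{19849}} + \frac{E{\left(-176,224 \right)}}{6803} = \frac{\left(-79\right) \left(-101\right) + 100}{44860 \cdot \frac{1}{19849}} + \frac{\left(-176\right) 224}{6803} = \frac{7979 + 100}{44860 \cdot \frac{1}{19849}} - \frac{39424}{6803} = \frac{8079}{\frac{44860}{19849}} - \frac{39424}{6803} = 8079 \cdot \frac{19849}{44860} - \frac{39424}{6803} = \frac{160360071}{44860} - \frac{39424}{6803} = \frac{1089161002373}{305182580}$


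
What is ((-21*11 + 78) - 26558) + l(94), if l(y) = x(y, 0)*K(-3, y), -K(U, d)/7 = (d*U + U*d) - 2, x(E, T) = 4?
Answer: -10863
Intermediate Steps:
K(U, d) = 14 - 14*U*d (K(U, d) = -7*((d*U + U*d) - 2) = -7*((U*d + U*d) - 2) = -7*(2*U*d - 2) = -7*(-2 + 2*U*d) = 14 - 14*U*d)
l(y) = 56 + 168*y (l(y) = 4*(14 - 14*(-3)*y) = 4*(14 + 42*y) = 56 + 168*y)
((-21*11 + 78) - 26558) + l(94) = ((-21*11 + 78) - 26558) + (56 + 168*94) = ((-231 + 78) - 26558) + (56 + 15792) = (-153 - 26558) + 15848 = -26711 + 15848 = -10863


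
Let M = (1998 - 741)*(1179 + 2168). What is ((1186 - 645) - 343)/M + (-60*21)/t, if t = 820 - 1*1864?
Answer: 49085669/40669397 ≈ 1.2069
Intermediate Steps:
t = -1044 (t = 820 - 1864 = -1044)
M = 4207179 (M = 1257*3347 = 4207179)
((1186 - 645) - 343)/M + (-60*21)/t = ((1186 - 645) - 343)/4207179 - 60*21/(-1044) = (541 - 343)*(1/4207179) - 1260*(-1/1044) = 198*(1/4207179) + 35/29 = 66/1402393 + 35/29 = 49085669/40669397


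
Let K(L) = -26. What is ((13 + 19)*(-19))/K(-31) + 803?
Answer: 10743/13 ≈ 826.38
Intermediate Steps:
((13 + 19)*(-19))/K(-31) + 803 = ((13 + 19)*(-19))/(-26) + 803 = -16*(-19)/13 + 803 = -1/26*(-608) + 803 = 304/13 + 803 = 10743/13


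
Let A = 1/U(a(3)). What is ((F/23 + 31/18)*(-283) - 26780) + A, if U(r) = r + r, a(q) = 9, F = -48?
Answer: -1840694/69 ≈ -26677.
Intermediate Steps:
U(r) = 2*r
A = 1/18 (A = 1/(2*9) = 1/18 ≈ 0.055556)
((F/23 + 31/18)*(-283) - 26780) + A = ((-48/23 + 31/18)*(-283) - 26780) + 1/18 = (-151/414*(-283) - 26780) + 1/18 = (42733/414 - 26780) + 1/18 = -11044187/414 + 1/18 = -1840694/69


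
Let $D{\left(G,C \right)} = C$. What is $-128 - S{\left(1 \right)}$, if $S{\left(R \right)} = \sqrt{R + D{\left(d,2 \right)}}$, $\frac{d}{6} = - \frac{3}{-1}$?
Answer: $-128 - \sqrt{3} \approx -129.73$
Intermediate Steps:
$d = 18$ ($d = 6 \left(- \frac{3}{-1}\right) = 6 \left(\left(-3\right) \left(-1\right)\right) = 6 \cdot 3 = 18$)
$S{\left(R \right)} = \sqrt{2 + R}$ ($S{\left(R \right)} = \sqrt{R + 2} = \sqrt{2 + R}$)
$-128 - S{\left(1 \right)} = -128 - \sqrt{2 + 1} = -128 - \sqrt{3}$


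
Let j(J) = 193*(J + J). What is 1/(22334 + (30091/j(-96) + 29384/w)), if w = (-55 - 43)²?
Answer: 88971456/1987288463189 ≈ 4.4770e-5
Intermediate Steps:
w = 9604 (w = (-98)² = 9604)
j(J) = 386*J (j(J) = 193*(2*J) = 386*J)
1/(22334 + (30091/j(-96) + 29384/w)) = 1/(22334 + (30091/((386*(-96))) + 29384/9604)) = 1/(22334 + (30091/(-37056) + 29384*(1/9604))) = 1/(22334 + (30091*(-1/37056) + 7346/2401)) = 1/(22334 + (-30091/37056 + 7346/2401)) = 1/(22334 + 199964885/88971456) = 1/(1987288463189/88971456) = 88971456/1987288463189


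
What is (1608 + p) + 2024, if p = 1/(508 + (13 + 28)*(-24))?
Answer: 1728831/476 ≈ 3632.0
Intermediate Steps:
p = -1/476 (p = 1/(508 + 41*(-24)) = 1/(508 - 984) = 1/(-476) = -1/476 ≈ -0.0021008)
(1608 + p) + 2024 = (1608 - 1/476) + 2024 = 765407/476 + 2024 = 1728831/476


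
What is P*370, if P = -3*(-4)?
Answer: 4440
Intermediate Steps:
P = 12
P*370 = 12*370 = 4440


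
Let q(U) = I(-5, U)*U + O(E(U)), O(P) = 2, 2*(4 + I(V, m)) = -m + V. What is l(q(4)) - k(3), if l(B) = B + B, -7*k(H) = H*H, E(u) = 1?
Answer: -439/7 ≈ -62.714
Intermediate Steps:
I(V, m) = -4 + V/2 - m/2 (I(V, m) = -4 + (-m + V)/2 = -4 + (V - m)/2 = -4 + (V/2 - m/2) = -4 + V/2 - m/2)
k(H) = -H²/7 (k(H) = -H*H/7 = -H²/7)
q(U) = 2 + U*(-13/2 - U/2) (q(U) = (-4 + (½)*(-5) - U/2)*U + 2 = (-4 - 5/2 - U/2)*U + 2 = (-13/2 - U/2)*U + 2 = U*(-13/2 - U/2) + 2 = 2 + U*(-13/2 - U/2))
l(B) = 2*B
l(q(4)) - k(3) = 2*(2 - ½*4*(13 + 4)) - (-1)*3²/7 = 2*(2 - ½*4*17) - (-1)*9/7 = 2*(2 - 34) - 1*(-9/7) = 2*(-32) + 9/7 = -64 + 9/7 = -439/7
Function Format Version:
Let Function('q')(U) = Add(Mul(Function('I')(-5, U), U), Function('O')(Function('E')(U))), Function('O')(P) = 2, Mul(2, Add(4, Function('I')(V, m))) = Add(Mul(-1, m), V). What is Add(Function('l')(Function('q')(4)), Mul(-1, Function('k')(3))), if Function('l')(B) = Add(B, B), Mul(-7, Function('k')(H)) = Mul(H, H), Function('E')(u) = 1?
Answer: Rational(-439, 7) ≈ -62.714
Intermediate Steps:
Function('I')(V, m) = Add(-4, Mul(Rational(1, 2), V), Mul(Rational(-1, 2), m)) (Function('I')(V, m) = Add(-4, Mul(Rational(1, 2), Add(Mul(-1, m), V))) = Add(-4, Mul(Rational(1, 2), Add(V, Mul(-1, m)))) = Add(-4, Add(Mul(Rational(1, 2), V), Mul(Rational(-1, 2), m))) = Add(-4, Mul(Rational(1, 2), V), Mul(Rational(-1, 2), m)))
Function('k')(H) = Mul(Rational(-1, 7), Pow(H, 2)) (Function('k')(H) = Mul(Rational(-1, 7), Mul(H, H)) = Mul(Rational(-1, 7), Pow(H, 2)))
Function('q')(U) = Add(2, Mul(U, Add(Rational(-13, 2), Mul(Rational(-1, 2), U)))) (Function('q')(U) = Add(Mul(Add(-4, Mul(Rational(1, 2), -5), Mul(Rational(-1, 2), U)), U), 2) = Add(Mul(Add(-4, Rational(-5, 2), Mul(Rational(-1, 2), U)), U), 2) = Add(Mul(Add(Rational(-13, 2), Mul(Rational(-1, 2), U)), U), 2) = Add(Mul(U, Add(Rational(-13, 2), Mul(Rational(-1, 2), U))), 2) = Add(2, Mul(U, Add(Rational(-13, 2), Mul(Rational(-1, 2), U)))))
Function('l')(B) = Mul(2, B)
Add(Function('l')(Function('q')(4)), Mul(-1, Function('k')(3))) = Add(Mul(2, Add(2, Mul(Rational(-1, 2), 4, Add(13, 4)))), Mul(-1, Mul(Rational(-1, 7), Pow(3, 2)))) = Add(Mul(2, Add(2, Mul(Rational(-1, 2), 4, 17))), Mul(-1, Mul(Rational(-1, 7), 9))) = Add(Mul(2, Add(2, -34)), Mul(-1, Rational(-9, 7))) = Add(Mul(2, -32), Rational(9, 7)) = Add(-64, Rational(9, 7)) = Rational(-439, 7)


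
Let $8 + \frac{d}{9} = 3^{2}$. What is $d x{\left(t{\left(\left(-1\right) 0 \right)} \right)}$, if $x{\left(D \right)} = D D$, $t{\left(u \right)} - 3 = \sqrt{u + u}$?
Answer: $81$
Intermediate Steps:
$d = 9$ ($d = -72 + 9 \cdot 3^{2} = -72 + 9 \cdot 9 = -72 + 81 = 9$)
$t{\left(u \right)} = 3 + \sqrt{2} \sqrt{u}$ ($t{\left(u \right)} = 3 + \sqrt{u + u} = 3 + \sqrt{2 u} = 3 + \sqrt{2} \sqrt{u}$)
$x{\left(D \right)} = D^{2}$
$d x{\left(t{\left(\left(-1\right) 0 \right)} \right)} = 9 \left(3 + \sqrt{2} \sqrt{\left(-1\right) 0}\right)^{2} = 9 \left(3 + \sqrt{2} \sqrt{0}\right)^{2} = 9 \left(3 + \sqrt{2} \cdot 0\right)^{2} = 9 \left(3 + 0\right)^{2} = 9 \cdot 3^{2} = 9 \cdot 9 = 81$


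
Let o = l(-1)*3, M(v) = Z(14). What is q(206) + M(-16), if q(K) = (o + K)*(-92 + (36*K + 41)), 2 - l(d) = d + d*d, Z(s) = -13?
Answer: 1561367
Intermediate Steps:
M(v) = -13
l(d) = 2 - d - d² (l(d) = 2 - (d + d*d) = 2 - (d + d²) = 2 + (-d - d²) = 2 - d - d²)
o = 6 (o = (2 - 1*(-1) - 1*(-1)²)*3 = (2 + 1 - 1*1)*3 = (2 + 1 - 1)*3 = 2*3 = 6)
q(K) = (-51 + 36*K)*(6 + K) (q(K) = (6 + K)*(-92 + (36*K + 41)) = (6 + K)*(-92 + (41 + 36*K)) = (6 + K)*(-51 + 36*K) = (-51 + 36*K)*(6 + K))
q(206) + M(-16) = (-306 + 36*206² + 165*206) - 13 = (-306 + 36*42436 + 33990) - 13 = (-306 + 1527696 + 33990) - 13 = 1561380 - 13 = 1561367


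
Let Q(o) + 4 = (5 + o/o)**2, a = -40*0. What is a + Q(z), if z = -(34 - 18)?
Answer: 32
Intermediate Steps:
a = 0
z = -16 (z = -1*16 = -16)
Q(o) = 32 (Q(o) = -4 + (5 + o/o)**2 = -4 + (5 + 1)**2 = -4 + 6**2 = -4 + 36 = 32)
a + Q(z) = 0 + 32 = 32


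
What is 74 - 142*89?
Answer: -12564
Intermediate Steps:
74 - 142*89 = 74 - 12638 = -12564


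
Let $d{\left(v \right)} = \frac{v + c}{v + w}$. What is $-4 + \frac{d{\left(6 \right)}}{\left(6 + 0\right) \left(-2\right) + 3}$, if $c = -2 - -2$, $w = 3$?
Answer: $- \frac{110}{27} \approx -4.0741$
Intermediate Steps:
$c = 0$ ($c = -2 + 2 = 0$)
$d{\left(v \right)} = \frac{v}{3 + v}$ ($d{\left(v \right)} = \frac{v + 0}{v + 3} = \frac{v}{3 + v}$)
$-4 + \frac{d{\left(6 \right)}}{\left(6 + 0\right) \left(-2\right) + 3} = -4 + \frac{6 \frac{1}{3 + 6}}{\left(6 + 0\right) \left(-2\right) + 3} = -4 + \frac{6 \cdot \frac{1}{9}}{6 \left(-2\right) + 3} = -4 + \frac{6 \cdot \frac{1}{9}}{-12 + 3} = -4 + \frac{1}{-9} \cdot \frac{2}{3} = -4 - \frac{2}{27} = - \frac{110}{27}$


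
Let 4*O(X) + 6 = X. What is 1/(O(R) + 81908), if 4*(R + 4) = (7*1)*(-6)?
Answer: 8/655223 ≈ 1.2210e-5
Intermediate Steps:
R = -29/2 (R = -4 + ((7*1)*(-6))/4 = -4 + (7*(-6))/4 = -4 + (¼)*(-42) = -4 - 21/2 = -29/2 ≈ -14.500)
O(X) = -3/2 + X/4
1/(O(R) + 81908) = 1/((-3/2 + (¼)*(-29/2)) + 81908) = 1/((-3/2 - 29/8) + 81908) = 1/(-41/8 + 81908) = 1/(655223/8) = 8/655223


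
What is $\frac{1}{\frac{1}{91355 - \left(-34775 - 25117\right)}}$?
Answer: $151247$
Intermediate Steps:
$\frac{1}{\frac{1}{91355 - \left(-34775 - 25117\right)}} = \frac{1}{\frac{1}{91355 - -59892}} = \frac{1}{\frac{1}{91355 + 59892}} = \frac{1}{\frac{1}{151247}} = 151247$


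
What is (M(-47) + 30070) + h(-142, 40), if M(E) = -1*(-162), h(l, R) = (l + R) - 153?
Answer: 29977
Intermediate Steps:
h(l, R) = -153 + R + l (h(l, R) = (R + l) - 153 = -153 + R + l)
M(E) = 162
(M(-47) + 30070) + h(-142, 40) = (162 + 30070) + (-153 + 40 - 142) = 30232 - 255 = 29977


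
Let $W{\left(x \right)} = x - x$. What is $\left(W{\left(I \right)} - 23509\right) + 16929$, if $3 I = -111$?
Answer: $-6580$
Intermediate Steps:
$I = -37$ ($I = \frac{1}{3} \left(-111\right) = -37$)
$W{\left(x \right)} = 0$
$\left(W{\left(I \right)} - 23509\right) + 16929 = \left(0 - 23509\right) + 16929 = -23509 + 16929 = -6580$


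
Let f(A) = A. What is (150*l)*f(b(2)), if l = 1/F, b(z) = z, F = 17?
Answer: 300/17 ≈ 17.647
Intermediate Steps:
l = 1/17 ≈ 0.058824
(150*l)*f(b(2)) = (150*(1/17))*2 = (150/17)*2 = 300/17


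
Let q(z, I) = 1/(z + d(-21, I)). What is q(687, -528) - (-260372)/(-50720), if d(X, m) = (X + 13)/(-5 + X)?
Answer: -116288223/22659160 ≈ -5.1321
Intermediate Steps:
d(X, m) = (13 + X)/(-5 + X)
q(z, I) = 1/(4/13 + z) (q(z, I) = 1/(z + (13 - 21)/(-5 - 21)) = 1/(z - 8/(-26)) = 1/(z - 1/26*(-8)) = 1/(z + 4/13) = 1/(4/13 + z))
q(687, -528) - (-260372)/(-50720) = 13/(4 + 13*687) - (-260372)/(-50720) = 13/(4 + 8931) - (-260372)*(-1)/50720 = 13/8935 - 1*65093/12680 = 13*(1/8935) - 65093/12680 = 13/8935 - 65093/12680 = -116288223/22659160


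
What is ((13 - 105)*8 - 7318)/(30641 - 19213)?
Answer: -4027/5714 ≈ -0.70476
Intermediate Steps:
((13 - 105)*8 - 7318)/(30641 - 19213) = (-92*8 - 7318)/11428 = (-736 - 7318)*(1/11428) = -8054*1/11428 = -4027/5714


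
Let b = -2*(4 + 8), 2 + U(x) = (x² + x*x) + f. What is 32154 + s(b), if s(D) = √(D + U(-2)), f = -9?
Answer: 32154 + 3*I*√3 ≈ 32154.0 + 5.1962*I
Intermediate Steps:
U(x) = -11 + 2*x² (U(x) = -2 + ((x² + x*x) - 9) = -2 + ((x² + x²) - 9) = -2 + (2*x² - 9) = -2 + (-9 + 2*x²) = -11 + 2*x²)
b = -24 (b = -2*12 = -24)
s(D) = √(-3 + D) (s(D) = √(D + (-11 + 2*(-2)²)) = √(D + (-11 + 2*4)) = √(D + (-11 + 8)) = √(D - 3) = √(-3 + D))
32154 + s(b) = 32154 + √(-3 - 24) = 32154 + √(-27) = 32154 + 3*I*√3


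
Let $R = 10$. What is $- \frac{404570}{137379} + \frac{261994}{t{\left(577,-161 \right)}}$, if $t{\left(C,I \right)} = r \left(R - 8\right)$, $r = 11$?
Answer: $\frac{71113781}{5973} \approx 11906.0$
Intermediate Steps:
$t{\left(C,I \right)} = 22$ ($t{\left(C,I \right)} = 11 \left(10 - 8\right) = 11 \cdot 2 = 22$)
$- \frac{404570}{137379} + \frac{261994}{t{\left(577,-161 \right)}} = - \frac{404570}{137379} + \frac{261994}{22} = \left(-404570\right) \frac{1}{137379} + 261994 \cdot \frac{1}{22} = - \frac{17590}{5973} + \frac{130997}{11} = \frac{71113781}{5973}$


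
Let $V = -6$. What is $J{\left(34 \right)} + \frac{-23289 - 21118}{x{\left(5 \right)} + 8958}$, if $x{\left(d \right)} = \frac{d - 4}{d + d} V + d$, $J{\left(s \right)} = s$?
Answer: $\frac{1301573}{44812} \approx 29.045$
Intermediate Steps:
$x{\left(d \right)} = d - \frac{3 \left(-4 + d\right)}{d}$ ($x{\left(d \right)} = \frac{d - 4}{d + d} \left(-6\right) + d = \frac{-4 + d}{2 d} \left(-6\right) + d = - \frac{3 \left(-4 + d\right)}{d} + d = d - \frac{3 \left(-4 + d\right)}{d}$)
$J{\left(34 \right)} + \frac{-23289 - 21118}{x{\left(5 \right)} + 8958} = 34 + \frac{-23289 - 21118}{\left(-3 + 5 + \frac{12}{5}\right) + 8958} = 34 - \frac{44407}{\left(-3 + 5 + 12 \cdot \frac{1}{5}\right) + 8958} = 34 - \frac{44407}{\left(-3 + 5 + \frac{12}{5}\right) + 8958} = 34 - \frac{44407}{\frac{22}{5} + 8958} = 34 - \frac{44407}{\frac{44812}{5}} = 34 - \frac{222035}{44812} = \frac{1301573}{44812}$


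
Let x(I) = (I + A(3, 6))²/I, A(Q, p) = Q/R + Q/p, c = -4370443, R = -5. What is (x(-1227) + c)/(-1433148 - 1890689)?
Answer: 536403933541/407834799900 ≈ 1.3152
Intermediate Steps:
A(Q, p) = -Q/5 + Q/p (A(Q, p) = Q/(-5) + Q/p = Q*(-⅕) + Q/p = -Q/5 + Q/p)
x(I) = (-⅒ + I)²/I (x(I) = (I + (-⅕*3 + 3/6))²/I = (I + (-⅗ + 3*(⅙)))²/I = (I + (-⅗ + ½))²/I = (I - ⅒)²/I = (-⅒ + I)²/I)
(x(-1227) + c)/(-1433148 - 1890689) = ((1/100)*(-1 + 10*(-1227))²/(-1227) - 4370443)/(-1433148 - 1890689) = ((1/100)*(-1/1227)*(-1 - 12270)² - 4370443)/(-3323837) = ((1/100)*(-1/1227)*(-12271)² - 4370443)*(-1/3323837) = ((1/100)*(-1/1227)*150577441 - 4370443)*(-1/3323837) = (-150577441/122700 - 4370443)*(-1/3323837) = -536403933541/122700*(-1/3323837) = 536403933541/407834799900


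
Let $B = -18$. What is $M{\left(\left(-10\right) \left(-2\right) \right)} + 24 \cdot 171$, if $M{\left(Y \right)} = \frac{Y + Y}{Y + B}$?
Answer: $4124$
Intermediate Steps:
$M{\left(Y \right)} = \frac{2 Y}{-18 + Y}$ ($M{\left(Y \right)} = \frac{Y + Y}{Y - 18} = \frac{2 Y}{-18 + Y}$)
$M{\left(\left(-10\right) \left(-2\right) \right)} + 24 \cdot 171 = \frac{2 \left(\left(-10\right) \left(-2\right)\right)}{-18 - -20} + 24 \cdot 171 = 2 \cdot 20 \frac{1}{-18 + 20} + 4104 = 2 \cdot 20 \cdot \frac{1}{2} + 4104 = 20 + 4104 = 4124$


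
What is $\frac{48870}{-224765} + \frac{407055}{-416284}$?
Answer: $- \frac{2033373021}{1701201332} \approx -1.1953$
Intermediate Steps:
$\frac{48870}{-224765} + \frac{407055}{-416284} = 48870 \left(- \frac{1}{224765}\right) + 407055 \left(- \frac{1}{416284}\right) = - \frac{9774}{44953} - \frac{37005}{37844} = - \frac{2033373021}{1701201332}$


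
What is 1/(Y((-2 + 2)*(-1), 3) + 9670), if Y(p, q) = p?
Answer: 1/9670 ≈ 0.00010341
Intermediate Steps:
1/(Y((-2 + 2)*(-1), 3) + 9670) = 1/((-2 + 2)*(-1) + 9670) = 1/(0*(-1) + 9670) = 1/(0 + 9670) = 1/9670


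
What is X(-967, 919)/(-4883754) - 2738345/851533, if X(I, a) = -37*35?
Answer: -13372300611895/4158677694882 ≈ -3.2155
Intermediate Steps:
X(I, a) = -1295
X(-967, 919)/(-4883754) - 2738345/851533 = -1295/(-4883754) - 2738345/851533 = -1295*(-1/4883754) - 2738345*1/851533 = 1295/4883754 - 2738345/851533 = -13372300611895/4158677694882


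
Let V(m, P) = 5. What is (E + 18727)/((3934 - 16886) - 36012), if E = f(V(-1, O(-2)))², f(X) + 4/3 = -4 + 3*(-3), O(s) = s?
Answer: -42598/110169 ≈ -0.38666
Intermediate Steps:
f(X) = -43/3 (f(X) = -4/3 + (-4 + 3*(-3)) = -4/3 + (-4 - 9) = -4/3 - 13 = -43/3)
E = 1849/9 (E = (-43/3)² = 1849/9 ≈ 205.44)
(E + 18727)/((3934 - 16886) - 36012) = (1849/9 + 18727)/((3934 - 16886) - 36012) = 170392/(9*(-12952 - 36012)) = (170392/9)/(-48964) = (170392/9)*(-1/48964) = -42598/110169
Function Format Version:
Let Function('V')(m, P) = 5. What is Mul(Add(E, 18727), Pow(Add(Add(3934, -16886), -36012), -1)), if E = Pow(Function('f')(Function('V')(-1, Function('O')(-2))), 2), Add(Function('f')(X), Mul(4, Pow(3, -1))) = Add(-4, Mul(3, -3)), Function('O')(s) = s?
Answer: Rational(-42598, 110169) ≈ -0.38666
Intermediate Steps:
Function('f')(X) = Rational(-43, 3) (Function('f')(X) = Add(Rational(-4, 3), Add(-4, Mul(3, -3))) = Add(Rational(-4, 3), Add(-4, -9)) = Add(Rational(-4, 3), -13) = Rational(-43, 3))
E = Rational(1849, 9) (E = Pow(Rational(-43, 3), 2) = Rational(1849, 9) ≈ 205.44)
Mul(Add(E, 18727), Pow(Add(Add(3934, -16886), -36012), -1)) = Mul(Add(Rational(1849, 9), 18727), Pow(Add(Add(3934, -16886), -36012), -1)) = Mul(Rational(170392, 9), Pow(Add(-12952, -36012), -1)) = Mul(Rational(170392, 9), Pow(-48964, -1)) = Mul(Rational(170392, 9), Rational(-1, 48964)) = Rational(-42598, 110169)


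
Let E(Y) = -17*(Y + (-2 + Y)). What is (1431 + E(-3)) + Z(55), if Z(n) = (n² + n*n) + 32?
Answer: 7649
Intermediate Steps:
E(Y) = 34 - 34*Y (E(Y) = -17*(-2 + 2*Y) = 34 - 34*Y)
Z(n) = 32 + 2*n² (Z(n) = (n² + n²) + 32 = 2*n² + 32 = 32 + 2*n²)
(1431 + E(-3)) + Z(55) = (1431 + (34 - 34*(-3))) + (32 + 2*55²) = (1431 + (34 + 102)) + (32 + 2*3025) = (1431 + 136) + (32 + 6050) = 1567 + 6082 = 7649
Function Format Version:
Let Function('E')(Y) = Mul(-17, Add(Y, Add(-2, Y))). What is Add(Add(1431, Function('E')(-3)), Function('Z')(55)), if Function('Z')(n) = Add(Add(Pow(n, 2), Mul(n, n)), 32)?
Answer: 7649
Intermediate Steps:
Function('E')(Y) = Add(34, Mul(-34, Y)) (Function('E')(Y) = Mul(-17, Add(-2, Mul(2, Y))) = Add(34, Mul(-34, Y)))
Function('Z')(n) = Add(32, Mul(2, Pow(n, 2))) (Function('Z')(n) = Add(Add(Pow(n, 2), Pow(n, 2)), 32) = Add(Mul(2, Pow(n, 2)), 32) = Add(32, Mul(2, Pow(n, 2))))
Add(Add(1431, Function('E')(-3)), Function('Z')(55)) = Add(Add(1431, Add(34, Mul(-34, -3))), Add(32, Mul(2, Pow(55, 2)))) = Add(Add(1431, Add(34, 102)), Add(32, Mul(2, 3025))) = Add(Add(1431, 136), Add(32, 6050)) = Add(1567, 6082) = 7649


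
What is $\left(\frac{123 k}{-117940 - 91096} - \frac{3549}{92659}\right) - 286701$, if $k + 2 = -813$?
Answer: $- \frac{793303178872119}{2767009532} \approx -2.867 \cdot 10^{5}$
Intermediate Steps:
$k = -815$ ($k = -2 - 813 = -815$)
$\left(\frac{123 k}{-117940 - 91096} - \frac{3549}{92659}\right) - 286701 = \left(\frac{123 \left(-815\right)}{-117940 - 91096} - \frac{3549}{92659}\right) - 286701 = \left(- \frac{100245}{-209036} - \frac{507}{13237}\right) - 286701 = \left(\left(-100245\right) \left(- \frac{1}{209036}\right) - \frac{507}{13237}\right) - 286701 = \left(\frac{100245}{209036} - \frac{507}{13237}\right) - 286701 = \frac{1220961813}{2767009532} - 286701 = - \frac{793303178872119}{2767009532}$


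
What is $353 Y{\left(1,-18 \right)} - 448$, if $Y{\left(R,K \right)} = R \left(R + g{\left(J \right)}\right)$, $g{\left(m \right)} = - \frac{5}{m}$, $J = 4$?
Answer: $- \frac{2145}{4} \approx -536.25$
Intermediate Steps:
$Y{\left(R,K \right)} = R \left(- \frac{5}{4} + R\right)$ ($Y{\left(R,K \right)} = R \left(R - \frac{5}{4}\right) = R \left(- \frac{5}{4} + R\right)$)
$353 Y{\left(1,-18 \right)} - 448 = 353 \cdot \frac{1}{4} \cdot 1 \left(-5 + 4 \cdot 1\right) - 448 = 353 \cdot \frac{1}{4} \cdot 1 \left(-5 + 4\right) - 448 = 353 \cdot \frac{1}{4} \cdot 1 \left(-1\right) - 448 = 353 \left(- \frac{1}{4}\right) - 448 = - \frac{353}{4} - 448 = - \frac{2145}{4}$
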